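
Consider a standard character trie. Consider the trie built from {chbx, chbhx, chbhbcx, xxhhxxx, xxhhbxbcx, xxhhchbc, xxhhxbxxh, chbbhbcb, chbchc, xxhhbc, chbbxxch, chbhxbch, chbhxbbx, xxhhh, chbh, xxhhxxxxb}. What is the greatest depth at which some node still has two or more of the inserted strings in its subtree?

7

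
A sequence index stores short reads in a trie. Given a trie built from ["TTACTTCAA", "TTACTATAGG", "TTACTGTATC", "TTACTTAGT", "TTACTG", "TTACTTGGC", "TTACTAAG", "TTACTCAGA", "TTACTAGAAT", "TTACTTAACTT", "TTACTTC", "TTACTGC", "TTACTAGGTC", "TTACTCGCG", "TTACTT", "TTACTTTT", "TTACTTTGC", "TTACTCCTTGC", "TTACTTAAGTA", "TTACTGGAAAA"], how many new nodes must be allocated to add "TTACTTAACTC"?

"TTACTTAACT" is already a path in the trie; the remaining "C" must be added.
Each of the 1 remaining characters creates one node.

1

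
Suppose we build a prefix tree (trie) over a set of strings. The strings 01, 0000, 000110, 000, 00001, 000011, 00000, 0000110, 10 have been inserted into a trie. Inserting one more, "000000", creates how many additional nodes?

The longest prefix of "000000" already in the trie is "00000" (length 5).
New nodes needed: |"000000"| − 5 = 6 − 5 = 1.

1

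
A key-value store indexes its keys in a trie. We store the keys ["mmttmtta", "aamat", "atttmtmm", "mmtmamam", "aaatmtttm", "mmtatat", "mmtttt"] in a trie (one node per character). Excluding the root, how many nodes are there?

38

Trie structure (* marks end of a word):
(root)
├─ a
│  ├─ a
│  │  ├─ a
│  │  │  └─ t
│  │  │     └─ m
│  │  │        └─ t
│  │  │           └─ t
│  │  │              └─ t
│  │  │                 └─ m *
│  │  └─ m
│  │     └─ a
│  │        └─ t *
│  └─ t
│     └─ t
│        └─ t
│           └─ m
│              └─ t
│                 └─ m
│                    └─ m *
└─ m
   └─ m
      └─ t
         ├─ a
         │  └─ t
         │     └─ a
         │        └─ t *
         ├─ m
         │  └─ a
         │     └─ m
         │        └─ a
         │           └─ m *
         └─ t
            ├─ m
            │  └─ t
            │     └─ t
            │        └─ a *
            └─ t
               └─ t *
Counting every labelled node above: 38.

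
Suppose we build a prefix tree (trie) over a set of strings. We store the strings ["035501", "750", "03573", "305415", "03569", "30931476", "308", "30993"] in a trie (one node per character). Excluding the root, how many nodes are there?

For each word, the new-node count is its length minus the longest prefix already in the trie:
  "035501" → 6 new (0, 3, 5, 5, 0, 1)
  "750" → 3 new (7, 5, 0)
  "03573" → prefix "035" already present; 2 new (7, 3)
  "305415" → 6 new (3, 0, 5, 4, 1, 5)
  "03569" → prefix "035" already present; 2 new (6, 9)
  "30931476" → prefix "30" already present; 6 new (9, 3, 1, 4, 7, 6)
  "308" → prefix "30" already present; 1 new (8)
  "30993" → prefix "309" already present; 2 new (9, 3)
Total nodes = 6 + 3 + 2 + 6 + 2 + 6 + 1 + 2 = 28

28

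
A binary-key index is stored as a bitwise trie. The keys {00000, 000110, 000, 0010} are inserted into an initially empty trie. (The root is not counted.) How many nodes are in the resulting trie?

Insert word by word; a character creates a node only if that edge doesn't already exist:
  "00000" → 5 new (0, 0, 0, 0, 0)
  "000110" → prefix "000" already present; 3 new (1, 1, 0)
  "000" → prefix "000" already present; 0 new (none)
  "0010" → prefix "00" already present; 2 new (1, 0)
Total nodes = 5 + 3 + 0 + 2 = 10

10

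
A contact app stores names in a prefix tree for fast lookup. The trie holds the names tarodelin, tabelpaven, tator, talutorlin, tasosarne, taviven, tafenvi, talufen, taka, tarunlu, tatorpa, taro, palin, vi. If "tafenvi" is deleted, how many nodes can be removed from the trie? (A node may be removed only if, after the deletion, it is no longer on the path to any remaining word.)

5

Walk "tafenvi" from the leaf back toward the root, removing each node that no remaining word uses.
The suffix "fenvi" (5 nodes) is used only by "tafenvi"; the node for "ta" still has the child "r", so pruning stops there.
Nodes removed: 5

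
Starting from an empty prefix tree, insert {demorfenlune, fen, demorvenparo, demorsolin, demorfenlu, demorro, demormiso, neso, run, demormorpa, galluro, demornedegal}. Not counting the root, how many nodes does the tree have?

Insert word by word; a character creates a node only if that edge doesn't already exist:
  "demorfenlune" → 12 new (d, e, m, o, r, f, e, n, l, u, n, e)
  "fen" → 3 new (f, e, n)
  "demorvenparo" → prefix "demor" already present; 7 new (v, e, n, p, a, r, o)
  "demorsolin" → prefix "demor" already present; 5 new (s, o, l, i, n)
  "demorfenlu" → prefix "demorfenlu" already present; 0 new (none)
  "demorro" → prefix "demor" already present; 2 new (r, o)
  "demormiso" → prefix "demor" already present; 4 new (m, i, s, o)
  "neso" → 4 new (n, e, s, o)
  "run" → 3 new (r, u, n)
  "demormorpa" → prefix "demorm" already present; 4 new (o, r, p, a)
  "galluro" → 7 new (g, a, l, l, u, r, o)
  "demornedegal" → prefix "demor" already present; 7 new (n, e, d, e, g, a, l)
Total nodes = 12 + 3 + 7 + 5 + 0 + 2 + 4 + 4 + 3 + 4 + 7 + 7 = 58

58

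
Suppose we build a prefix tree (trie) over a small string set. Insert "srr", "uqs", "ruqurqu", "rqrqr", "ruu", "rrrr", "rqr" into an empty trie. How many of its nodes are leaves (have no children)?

Leaves are exactly the stored words that no other stored word extends.
Those words: "rqrqr", "rrrr", "ruqurqu", "ruu", "srr", "uqs"
Leaf count: 6

6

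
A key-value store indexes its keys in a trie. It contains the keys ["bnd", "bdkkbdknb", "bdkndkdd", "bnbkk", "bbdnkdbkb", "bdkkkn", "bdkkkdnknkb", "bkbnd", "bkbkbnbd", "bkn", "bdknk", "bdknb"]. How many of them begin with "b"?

12

Walk to "b"; the words in its subtree are exactly those with that prefix.
Matches: "bbdnkdbkb", "bdkkbdknb", "bdkkkdnknkb", "bdkkkn", "bdknb", "bdkndkdd", "bdknk", "bkbkbnbd", "bkbnd", "bkn", "bnbkk", "bnd"
Count: 12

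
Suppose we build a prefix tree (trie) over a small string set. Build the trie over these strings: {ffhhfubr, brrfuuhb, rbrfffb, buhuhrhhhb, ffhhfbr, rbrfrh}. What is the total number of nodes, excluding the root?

36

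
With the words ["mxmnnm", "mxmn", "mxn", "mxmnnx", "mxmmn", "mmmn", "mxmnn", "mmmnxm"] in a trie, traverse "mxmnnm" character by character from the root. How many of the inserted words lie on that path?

3

Walk "mxmnnm" from the root; an end-of-word marker is hit whenever a stored word is a prefix of "mxmnnm".
Prefixes of the query that are stored words: "mxmn", "mxmnn", "mxmnnm"
Count: 3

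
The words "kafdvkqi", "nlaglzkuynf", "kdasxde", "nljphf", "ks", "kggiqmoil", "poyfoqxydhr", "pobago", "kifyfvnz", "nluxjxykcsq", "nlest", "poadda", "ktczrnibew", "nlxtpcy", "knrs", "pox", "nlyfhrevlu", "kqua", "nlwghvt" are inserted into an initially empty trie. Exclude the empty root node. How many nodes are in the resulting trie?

110

Insert word by word; a character creates a node only if that edge doesn't already exist:
  "kafdvkqi" → 8 new (k, a, f, d, v, k, q, i)
  "nlaglzkuynf" → 11 new (n, l, a, g, l, z, k, u, y, n, f)
  "kdasxde" → prefix "k" already present; 6 new (d, a, s, x, d, e)
  "nljphf" → prefix "nl" already present; 4 new (j, p, h, f)
  "ks" → prefix "k" already present; 1 new (s)
  "kggiqmoil" → prefix "k" already present; 8 new (g, g, i, q, m, o, i, l)
  "poyfoqxydhr" → 11 new (p, o, y, f, o, q, x, y, d, h, r)
  "pobago" → prefix "po" already present; 4 new (b, a, g, o)
  "kifyfvnz" → prefix "k" already present; 7 new (i, f, y, f, v, n, z)
  "nluxjxykcsq" → prefix "nl" already present; 9 new (u, x, j, x, y, k, c, s, q)
  "nlest" → prefix "nl" already present; 3 new (e, s, t)
  "poadda" → prefix "po" already present; 4 new (a, d, d, a)
  "ktczrnibew" → prefix "k" already present; 9 new (t, c, z, r, n, i, b, e, w)
  "nlxtpcy" → prefix "nl" already present; 5 new (x, t, p, c, y)
  "knrs" → prefix "k" already present; 3 new (n, r, s)
  "pox" → prefix "po" already present; 1 new (x)
  "nlyfhrevlu" → prefix "nl" already present; 8 new (y, f, h, r, e, v, l, u)
  "kqua" → prefix "k" already present; 3 new (q, u, a)
  "nlwghvt" → prefix "nl" already present; 5 new (w, g, h, v, t)
Total nodes = 8 + 11 + 6 + 4 + 1 + 8 + 11 + 4 + 7 + 9 + 3 + 4 + 9 + 5 + 3 + 1 + 8 + 3 + 5 = 110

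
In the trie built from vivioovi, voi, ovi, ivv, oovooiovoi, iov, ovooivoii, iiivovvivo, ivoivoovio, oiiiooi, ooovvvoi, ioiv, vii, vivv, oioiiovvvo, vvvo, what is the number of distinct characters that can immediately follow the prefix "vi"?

2

Walk "vi" from the root, arriving at one node.
Distinct next characters after "vi": i, v.
That node has 2 child edges.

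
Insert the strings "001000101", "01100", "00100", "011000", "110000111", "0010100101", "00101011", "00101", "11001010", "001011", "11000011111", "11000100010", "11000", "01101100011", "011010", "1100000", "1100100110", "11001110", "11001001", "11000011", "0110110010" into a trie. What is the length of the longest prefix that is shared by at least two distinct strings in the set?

Look for the deepest trie node that still has at least two words in its subtree.
"110000111" and "11000011111" agree on "110000111" (9 characters) before diverging; nothing deeper is shared.
Longest shared-prefix length: 9

9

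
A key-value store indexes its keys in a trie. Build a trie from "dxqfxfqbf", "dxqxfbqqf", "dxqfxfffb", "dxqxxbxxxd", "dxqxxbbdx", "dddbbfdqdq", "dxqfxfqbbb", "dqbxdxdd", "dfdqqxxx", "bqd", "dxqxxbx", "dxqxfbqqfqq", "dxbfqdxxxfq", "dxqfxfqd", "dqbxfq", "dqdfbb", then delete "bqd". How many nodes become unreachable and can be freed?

A node on "bqd"'s path can go only if nothing else ends at it or branches off below it.
No other word shares any prefix with "bqd", so all 3 of its nodes go.
Nodes removed: 3

3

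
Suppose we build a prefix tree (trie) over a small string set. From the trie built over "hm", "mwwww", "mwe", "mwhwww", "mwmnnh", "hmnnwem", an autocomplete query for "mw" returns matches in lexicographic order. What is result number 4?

mwwww

Words with prefix "mw", in lexicographic order: "mwe", "mwhwww", "mwmnnh", "mwwww"
The 4th is mwwww.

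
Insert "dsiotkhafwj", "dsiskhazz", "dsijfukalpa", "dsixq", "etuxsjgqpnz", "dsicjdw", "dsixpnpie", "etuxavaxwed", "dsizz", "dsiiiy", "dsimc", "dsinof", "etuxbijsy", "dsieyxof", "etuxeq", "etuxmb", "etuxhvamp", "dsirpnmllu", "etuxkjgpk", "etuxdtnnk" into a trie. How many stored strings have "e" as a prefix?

8

Filter for entries beginning with "e":
Matches: "etuxavaxwed", "etuxbijsy", "etuxdtnnk", "etuxeq", "etuxhvamp", "etuxkjgpk", "etuxmb", "etuxsjgqpnz"
Count: 8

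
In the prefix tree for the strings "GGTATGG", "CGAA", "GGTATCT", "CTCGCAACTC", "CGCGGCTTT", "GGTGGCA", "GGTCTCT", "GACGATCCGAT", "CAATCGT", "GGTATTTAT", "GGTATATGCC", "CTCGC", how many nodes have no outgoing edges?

11

Leaves are exactly the stored words that no other stored word extends.
Those words: "CAATCGT", "CGAA", "CGCGGCTTT", "CTCGCAACTC", "GACGATCCGAT", "GGTATATGCC", "GGTATCT", "GGTATGG", "GGTATTTAT", "GGTCTCT", "GGTGGCA"
Leaf count: 11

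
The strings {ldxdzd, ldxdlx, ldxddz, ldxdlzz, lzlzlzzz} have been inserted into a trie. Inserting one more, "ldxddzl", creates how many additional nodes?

The longest prefix of "ldxddzl" already in the trie is "ldxddz" (length 6).
Each of the 1 remaining characters creates one node.

1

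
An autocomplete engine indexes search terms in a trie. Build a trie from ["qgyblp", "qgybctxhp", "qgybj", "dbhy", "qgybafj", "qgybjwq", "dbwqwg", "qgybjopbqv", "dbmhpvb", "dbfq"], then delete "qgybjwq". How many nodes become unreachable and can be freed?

2

After clearing the end-marker at "qgybjwq", prune upward until reaching a node still needed by another word.
The suffix "wq" (2 nodes) is used only by "qgybjwq"; the node for "qgybj" still has the child "o", so pruning stops there.
Nodes removed: 2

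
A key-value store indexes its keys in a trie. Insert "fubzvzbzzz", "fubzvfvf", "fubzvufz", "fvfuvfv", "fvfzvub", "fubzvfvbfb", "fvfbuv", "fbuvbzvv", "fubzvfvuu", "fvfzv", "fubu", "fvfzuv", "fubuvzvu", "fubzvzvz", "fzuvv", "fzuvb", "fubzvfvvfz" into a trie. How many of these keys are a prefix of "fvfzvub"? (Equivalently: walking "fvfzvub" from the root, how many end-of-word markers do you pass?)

Traverse "fvfzvub" character by character; count nodes along the way that are marked as word ends.
Prefixes of the query that are stored words: "fvfzv", "fvfzvub"
Count: 2

2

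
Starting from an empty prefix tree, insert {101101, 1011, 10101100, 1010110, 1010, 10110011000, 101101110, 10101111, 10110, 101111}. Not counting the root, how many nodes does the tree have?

24

Trie structure (* marks end of a word):
(root)
└─ 1
   └─ 0
      └─ 1
         ├─ 0 *
         │  └─ 1
         │     └─ 1
         │        ├─ 0 *
         │        │  └─ 0 *
         │        └─ 1
         │           └─ 1 *
         └─ 1 *
            ├─ 0 *
            │  ├─ 0
            │  │  └─ 1
            │  │     └─ 1
            │  │        └─ 0
            │  │           └─ 0
            │  │              └─ 0 *
            │  └─ 1 *
            │     └─ 1
            │        └─ 1
            │           └─ 0 *
            └─ 1
               └─ 1 *
Counting every labelled node above: 24.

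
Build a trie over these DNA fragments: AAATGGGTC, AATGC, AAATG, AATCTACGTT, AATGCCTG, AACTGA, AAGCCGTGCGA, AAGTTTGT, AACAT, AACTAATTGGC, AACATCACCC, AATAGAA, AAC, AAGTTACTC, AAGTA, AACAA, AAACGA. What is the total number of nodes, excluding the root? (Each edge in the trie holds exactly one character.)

Insert word by word; a character creates a node only if that edge doesn't already exist:
  "AAATGGGTC" → 9 new (A, A, A, T, G, G, G, T, C)
  "AATGC" → prefix "AA" already present; 3 new (T, G, C)
  "AAATG" → prefix "AAATG" already present; 0 new (none)
  "AATCTACGTT" → prefix "AAT" already present; 7 new (C, T, A, C, G, T, T)
  "AATGCCTG" → prefix "AATGC" already present; 3 new (C, T, G)
  "AACTGA" → prefix "AA" already present; 4 new (C, T, G, A)
  "AAGCCGTGCGA" → prefix "AA" already present; 9 new (G, C, C, G, T, G, C, G, A)
  "AAGTTTGT" → prefix "AAG" already present; 5 new (T, T, T, G, T)
  "AACAT" → prefix "AAC" already present; 2 new (A, T)
  "AACTAATTGGC" → prefix "AACT" already present; 7 new (A, A, T, T, G, G, C)
  "AACATCACCC" → prefix "AACAT" already present; 5 new (C, A, C, C, C)
  "AATAGAA" → prefix "AAT" already present; 4 new (A, G, A, A)
  "AAC" → prefix "AAC" already present; 0 new (none)
  "AAGTTACTC" → prefix "AAGTT" already present; 4 new (A, C, T, C)
  "AAGTA" → prefix "AAGT" already present; 1 new (A)
  "AACAA" → prefix "AACA" already present; 1 new (A)
  "AAACGA" → prefix "AAA" already present; 3 new (C, G, A)
Total nodes = 9 + 3 + 0 + 7 + 3 + 4 + 9 + 5 + 2 + 7 + 5 + 4 + 0 + 4 + 1 + 1 + 3 = 67

67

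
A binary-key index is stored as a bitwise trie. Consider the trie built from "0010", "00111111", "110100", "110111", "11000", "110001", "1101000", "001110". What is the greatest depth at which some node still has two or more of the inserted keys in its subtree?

Look for the deepest trie node that still has at least two words in its subtree.
e.g. "110100" and "1101000" share the prefix "110100" of length 6; no pair shares a longer one.
Longest shared-prefix length: 6

6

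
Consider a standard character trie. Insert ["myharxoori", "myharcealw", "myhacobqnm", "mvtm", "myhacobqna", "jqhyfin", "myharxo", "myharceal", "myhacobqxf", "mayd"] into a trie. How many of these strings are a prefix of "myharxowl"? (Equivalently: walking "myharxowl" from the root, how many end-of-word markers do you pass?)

1

Traverse "myharxowl" character by character; count nodes along the way that are marked as word ends.
Prefixes of the query that are stored words: "myharxo"
Count: 1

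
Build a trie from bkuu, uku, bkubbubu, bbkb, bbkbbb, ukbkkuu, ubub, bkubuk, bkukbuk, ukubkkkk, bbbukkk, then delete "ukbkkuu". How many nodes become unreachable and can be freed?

5

Walk "ukbkkuu" from the leaf back toward the root, removing each node that no remaining word uses.
The suffix "bkkuu" (5 nodes) is used only by "ukbkkuu"; the node for "uk" still has the child "u", so pruning stops there.
Nodes removed: 5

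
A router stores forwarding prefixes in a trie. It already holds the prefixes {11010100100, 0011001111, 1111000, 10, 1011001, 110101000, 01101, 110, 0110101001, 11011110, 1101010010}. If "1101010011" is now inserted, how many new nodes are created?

"110101001" is already a path in the trie; the remaining "1" must be added.
New nodes needed: |"1101010011"| − 9 = 10 − 9 = 1.

1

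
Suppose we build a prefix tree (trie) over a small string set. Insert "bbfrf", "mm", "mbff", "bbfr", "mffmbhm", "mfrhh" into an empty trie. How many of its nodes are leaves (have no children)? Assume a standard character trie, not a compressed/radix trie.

5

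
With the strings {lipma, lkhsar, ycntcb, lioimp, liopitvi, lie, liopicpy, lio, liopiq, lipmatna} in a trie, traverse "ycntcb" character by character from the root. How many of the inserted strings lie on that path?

1

Traverse "ycntcb" character by character; count nodes along the way that are marked as word ends.
Prefixes of the query that are stored words: "ycntcb"
Count: 1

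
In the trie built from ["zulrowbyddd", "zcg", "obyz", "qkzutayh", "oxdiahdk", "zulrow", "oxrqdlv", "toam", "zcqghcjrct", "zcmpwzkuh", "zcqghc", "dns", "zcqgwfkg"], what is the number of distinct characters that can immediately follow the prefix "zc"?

3

Walk "zc" from the root, arriving at one node.
Characters that immediately follow "zc" among the stored strings: {g, m, q}.
That node has 3 child edges.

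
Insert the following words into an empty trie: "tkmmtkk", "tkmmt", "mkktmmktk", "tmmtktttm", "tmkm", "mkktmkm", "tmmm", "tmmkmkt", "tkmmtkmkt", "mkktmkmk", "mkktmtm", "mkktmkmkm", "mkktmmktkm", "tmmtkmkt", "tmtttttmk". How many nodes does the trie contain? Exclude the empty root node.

51

Count nodes per top-level branch (shared prefixes stored once):
  'm'-branch (mkktmkm, mkktmkmk, mkktmkmkm, mkktmmktk, mkktmmktkm, mkktmtm): 16 nodes
  't'-branch (tkmmt, tkmmtkk, tkmmtkmkt, tmkm, tmmkmkt, tmmm, tmmtkmkt, tmmtktttm, tmtttttmk): 35 nodes
Sum: 51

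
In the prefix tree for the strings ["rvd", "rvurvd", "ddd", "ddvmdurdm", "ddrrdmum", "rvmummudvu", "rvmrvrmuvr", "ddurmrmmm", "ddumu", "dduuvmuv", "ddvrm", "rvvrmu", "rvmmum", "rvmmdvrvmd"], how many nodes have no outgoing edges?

A leaf is a node with no children — equivalently, the end of a word that is not a proper prefix of any other stored word.
Those words: "ddd", "ddrrdmum", "ddumu", "ddurmrmmm", "dduuvmuv", "ddvmdurdm", "ddvrm", "rvd", "rvmmdvrvmd", "rvmmum", "rvmrvrmuvr", "rvmummudvu", "rvurvd", "rvvrmu"
Leaf count: 14

14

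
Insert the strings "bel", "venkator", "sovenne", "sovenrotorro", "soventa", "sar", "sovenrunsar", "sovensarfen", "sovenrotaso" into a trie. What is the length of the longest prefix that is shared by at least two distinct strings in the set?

The deepest shared node is where two words last agree before diverging.
"sovenrotaso" and "sovenrotorro" agree on "sovenrot" (8 characters) before diverging; nothing deeper is shared.
Longest shared-prefix length: 8

8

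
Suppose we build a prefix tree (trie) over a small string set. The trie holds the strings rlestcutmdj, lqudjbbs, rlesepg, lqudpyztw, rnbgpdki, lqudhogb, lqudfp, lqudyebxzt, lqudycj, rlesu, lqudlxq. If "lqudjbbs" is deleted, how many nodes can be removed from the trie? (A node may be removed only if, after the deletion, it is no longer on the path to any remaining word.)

Walk "lqudjbbs" from the leaf back toward the root, removing each node that no remaining word uses.
The suffix "jbbs" (4 nodes) is used only by "lqudjbbs"; the node for "lqud" still has the child "p", so pruning stops there.
Nodes removed: 4

4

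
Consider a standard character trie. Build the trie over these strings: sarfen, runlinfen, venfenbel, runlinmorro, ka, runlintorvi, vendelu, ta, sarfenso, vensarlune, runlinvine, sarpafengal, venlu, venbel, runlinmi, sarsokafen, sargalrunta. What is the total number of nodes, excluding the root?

84

For each word, the new-node count is its length minus the longest prefix already in the trie:
  "sarfen" → 6 new (s, a, r, f, e, n)
  "runlinfen" → 9 new (r, u, n, l, i, n, f, e, n)
  "venfenbel" → 9 new (v, e, n, f, e, n, b, e, l)
  "runlinmorro" → prefix "runlin" already present; 5 new (m, o, r, r, o)
  "ka" → 2 new (k, a)
  "runlintorvi" → prefix "runlin" already present; 5 new (t, o, r, v, i)
  "vendelu" → prefix "ven" already present; 4 new (d, e, l, u)
  "ta" → 2 new (t, a)
  "sarfenso" → prefix "sarfen" already present; 2 new (s, o)
  "vensarlune" → prefix "ven" already present; 7 new (s, a, r, l, u, n, e)
  "runlinvine" → prefix "runlin" already present; 4 new (v, i, n, e)
  "sarpafengal" → prefix "sar" already present; 8 new (p, a, f, e, n, g, a, l)
  "venlu" → prefix "ven" already present; 2 new (l, u)
  "venbel" → prefix "ven" already present; 3 new (b, e, l)
  "runlinmi" → prefix "runlinm" already present; 1 new (i)
  "sarsokafen" → prefix "sar" already present; 7 new (s, o, k, a, f, e, n)
  "sargalrunta" → prefix "sar" already present; 8 new (g, a, l, r, u, n, t, a)
Total nodes = 6 + 9 + 9 + 5 + 2 + 5 + 4 + 2 + 2 + 7 + 4 + 8 + 2 + 3 + 1 + 7 + 8 = 84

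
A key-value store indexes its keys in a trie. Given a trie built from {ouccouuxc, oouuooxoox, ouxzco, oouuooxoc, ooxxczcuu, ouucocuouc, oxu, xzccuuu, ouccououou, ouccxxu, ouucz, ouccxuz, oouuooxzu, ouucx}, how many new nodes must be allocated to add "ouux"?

1

The longest prefix of "ouux" already in the trie is "ouu" (length 3).
New nodes needed: |"ouux"| − 3 = 4 − 3 = 1.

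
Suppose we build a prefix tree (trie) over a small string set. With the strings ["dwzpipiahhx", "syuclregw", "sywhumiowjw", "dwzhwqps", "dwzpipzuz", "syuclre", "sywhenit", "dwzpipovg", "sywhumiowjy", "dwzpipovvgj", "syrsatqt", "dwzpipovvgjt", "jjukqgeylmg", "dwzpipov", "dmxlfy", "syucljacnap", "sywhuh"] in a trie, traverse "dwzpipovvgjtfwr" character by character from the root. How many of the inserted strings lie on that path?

3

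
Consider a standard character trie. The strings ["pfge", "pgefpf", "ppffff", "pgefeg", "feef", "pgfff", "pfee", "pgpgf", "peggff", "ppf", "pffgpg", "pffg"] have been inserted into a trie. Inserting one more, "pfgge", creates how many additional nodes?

2

Walking "pfgge" from the root, the first 3 characters ("pfg") follow existing edges; "g" is the first miss.
Each of the 2 remaining characters creates one node.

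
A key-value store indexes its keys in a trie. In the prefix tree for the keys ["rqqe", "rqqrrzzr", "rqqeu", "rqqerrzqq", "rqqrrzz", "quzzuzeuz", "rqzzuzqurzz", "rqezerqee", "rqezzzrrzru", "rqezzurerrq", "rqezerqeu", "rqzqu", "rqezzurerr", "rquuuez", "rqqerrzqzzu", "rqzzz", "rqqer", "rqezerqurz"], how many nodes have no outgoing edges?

A leaf is a node with no children — equivalently, the end of a word that is not a proper prefix of any other stored word.
Those words: "quzzuzeuz", "rqezerqee", "rqezerqeu", "rqezerqurz", "rqezzurerrq", "rqezzzrrzru", "rqqerrzqq", "rqqerrzqzzu", "rqqeu", "rqqrrzzr", "rquuuez", "rqzqu", "rqzzuzqurzz", "rqzzz"
Leaf count: 14

14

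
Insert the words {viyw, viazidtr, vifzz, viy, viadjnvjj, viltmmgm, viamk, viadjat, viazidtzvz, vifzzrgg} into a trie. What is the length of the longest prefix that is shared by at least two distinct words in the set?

The deepest shared node is where two words last agree before diverging.
e.g. "viazidtr" and "viazidtzvz" share the prefix "viazidt" of length 7; no pair shares a longer one.
Longest shared-prefix length: 7

7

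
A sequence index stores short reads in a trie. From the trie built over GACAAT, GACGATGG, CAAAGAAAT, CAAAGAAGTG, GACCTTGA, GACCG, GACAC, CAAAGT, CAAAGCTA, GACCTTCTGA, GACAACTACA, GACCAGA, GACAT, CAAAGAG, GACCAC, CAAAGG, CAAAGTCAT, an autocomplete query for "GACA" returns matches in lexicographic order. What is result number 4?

DFS of the "GACA" subtree visits, in order: "GACAACTACA", "GACAAT", "GACAC", "GACAT"
Position 4: GACAT

GACAT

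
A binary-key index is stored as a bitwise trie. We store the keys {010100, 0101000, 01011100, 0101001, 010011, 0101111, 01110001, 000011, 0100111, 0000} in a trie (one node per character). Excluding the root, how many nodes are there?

28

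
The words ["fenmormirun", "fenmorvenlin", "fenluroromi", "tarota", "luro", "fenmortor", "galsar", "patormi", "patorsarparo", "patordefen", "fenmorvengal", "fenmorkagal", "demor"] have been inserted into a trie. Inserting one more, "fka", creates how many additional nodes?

The longest prefix of "fka" already in the trie is "f" (length 1).
So 3 − 1 = 2 new nodes.

2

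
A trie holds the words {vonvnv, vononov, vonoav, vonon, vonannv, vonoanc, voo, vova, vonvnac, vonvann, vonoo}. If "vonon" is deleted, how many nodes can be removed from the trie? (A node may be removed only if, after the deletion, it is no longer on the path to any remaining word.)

0

After clearing the end-marker at "vonon", prune upward until reaching a node still needed by another word.
Every node on "vonon" is still needed (e.g. by "vononov"), so nothing is freed.
Nodes removed: 0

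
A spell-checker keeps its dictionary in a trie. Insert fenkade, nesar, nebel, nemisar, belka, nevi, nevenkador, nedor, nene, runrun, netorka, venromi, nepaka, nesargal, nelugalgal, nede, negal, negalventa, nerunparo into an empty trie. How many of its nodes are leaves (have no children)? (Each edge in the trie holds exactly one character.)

17

A leaf is a node with no children — equivalently, the end of a word that is not a proper prefix of any other stored word.
Those words: "belka", "fenkade", "nebel", "nede", "nedor", "negalventa", "nelugalgal", "nemisar", "nene", "nepaka", "nerunparo", "nesargal", "netorka", "nevenkador", "nevi", "runrun", "venromi"
Leaf count: 17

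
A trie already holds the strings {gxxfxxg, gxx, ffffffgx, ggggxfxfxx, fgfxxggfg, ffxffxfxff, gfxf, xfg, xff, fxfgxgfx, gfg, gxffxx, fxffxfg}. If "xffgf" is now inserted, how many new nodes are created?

Walking "xffgf" from the root, the first 3 characters ("xff") follow existing edges; "g" is the first miss.
So 5 − 3 = 2 new nodes.

2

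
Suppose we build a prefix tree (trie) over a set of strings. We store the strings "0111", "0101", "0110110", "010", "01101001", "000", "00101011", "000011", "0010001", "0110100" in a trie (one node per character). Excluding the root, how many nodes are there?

27

Insert word by word; a character creates a node only if that edge doesn't already exist:
  "0111" → 4 new (0, 1, 1, 1)
  "0101" → prefix "01" already present; 2 new (0, 1)
  "0110110" → prefix "011" already present; 4 new (0, 1, 1, 0)
  "010" → prefix "010" already present; 0 new (none)
  "01101001" → prefix "01101" already present; 3 new (0, 0, 1)
  "000" → prefix "0" already present; 2 new (0, 0)
  "00101011" → prefix "00" already present; 6 new (1, 0, 1, 0, 1, 1)
  "000011" → prefix "000" already present; 3 new (0, 1, 1)
  "0010001" → prefix "0010" already present; 3 new (0, 0, 1)
  "0110100" → prefix "0110100" already present; 0 new (none)
Total nodes = 4 + 2 + 4 + 0 + 3 + 2 + 6 + 3 + 3 + 0 = 27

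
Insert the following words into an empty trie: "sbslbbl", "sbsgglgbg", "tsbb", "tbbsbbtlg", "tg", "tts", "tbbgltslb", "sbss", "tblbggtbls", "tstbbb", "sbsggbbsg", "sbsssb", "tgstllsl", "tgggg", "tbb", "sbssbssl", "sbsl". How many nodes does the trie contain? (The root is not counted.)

66

Count nodes per top-level branch (shared prefixes stored once):
  's'-branch (sbsggbbsg, sbsgglgbg, sbsl, sbslbbl, sbss, sbssbssl, sbsssb): 24 nodes
  't'-branch (tbb, tbbgltslb, tbbsbbtlg, tblbggtbls, tg, tgggg, tgstllsl, tsbb, tstbbb, tts): 42 nodes
Sum: 66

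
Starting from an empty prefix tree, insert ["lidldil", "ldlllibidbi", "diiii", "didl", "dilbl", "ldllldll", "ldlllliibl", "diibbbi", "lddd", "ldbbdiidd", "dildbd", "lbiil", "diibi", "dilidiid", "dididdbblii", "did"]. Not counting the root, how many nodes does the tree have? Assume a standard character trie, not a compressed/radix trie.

69

Count nodes per top-level branch (shared prefixes stored once):
  'd'-branch (did, dididdbblii, didl, diibbbi, diibi, diiii, dilbl, dildbd, dilidiid): 31 nodes
  'l'-branch (lbiil, ldbbdiidd, lddd, ldllldll, ldlllibidbi, ldlllliibl, lidldil): 38 nodes
Sum: 69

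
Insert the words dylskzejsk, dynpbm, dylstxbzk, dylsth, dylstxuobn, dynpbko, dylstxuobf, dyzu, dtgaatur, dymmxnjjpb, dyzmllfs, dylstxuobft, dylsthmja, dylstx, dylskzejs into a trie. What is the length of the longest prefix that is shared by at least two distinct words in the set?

10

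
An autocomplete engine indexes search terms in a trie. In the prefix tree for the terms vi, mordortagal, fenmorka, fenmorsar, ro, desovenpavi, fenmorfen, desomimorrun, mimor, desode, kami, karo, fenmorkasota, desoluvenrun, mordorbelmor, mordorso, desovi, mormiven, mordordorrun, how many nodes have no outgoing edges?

18

A leaf is a node with no children — equivalently, the end of a word that is not a proper prefix of any other stored word.
Those words: "desode", "desoluvenrun", "desomimorrun", "desovenpavi", "desovi", "fenmorfen", "fenmorkasota", "fenmorsar", "kami", "karo", "mimor", "mordorbelmor", "mordordorrun", "mordorso", "mordortagal", "mormiven", "ro", "vi"
Leaf count: 18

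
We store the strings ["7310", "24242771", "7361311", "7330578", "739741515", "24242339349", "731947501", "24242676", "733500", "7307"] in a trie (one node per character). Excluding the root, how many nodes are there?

For each word, the new-node count is its length minus the longest prefix already in the trie:
  "7310" → 4 new (7, 3, 1, 0)
  "24242771" → 8 new (2, 4, 2, 4, 2, 7, 7, 1)
  "7361311" → prefix "73" already present; 5 new (6, 1, 3, 1, 1)
  "7330578" → prefix "73" already present; 5 new (3, 0, 5, 7, 8)
  "739741515" → prefix "73" already present; 7 new (9, 7, 4, 1, 5, 1, 5)
  "24242339349" → prefix "24242" already present; 6 new (3, 3, 9, 3, 4, 9)
  "731947501" → prefix "731" already present; 6 new (9, 4, 7, 5, 0, 1)
  "24242676" → prefix "24242" already present; 3 new (6, 7, 6)
  "733500" → prefix "733" already present; 3 new (5, 0, 0)
  "7307" → prefix "73" already present; 2 new (0, 7)
Total nodes = 4 + 8 + 5 + 5 + 7 + 6 + 6 + 3 + 3 + 2 = 49

49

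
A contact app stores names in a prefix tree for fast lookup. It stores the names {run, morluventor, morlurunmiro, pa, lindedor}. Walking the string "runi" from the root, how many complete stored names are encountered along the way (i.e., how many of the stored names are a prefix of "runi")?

1

Check each prefix of "runi" against the stored set — each match is an end-marker on the path.
Prefixes of the query that are stored words: "run"
Count: 1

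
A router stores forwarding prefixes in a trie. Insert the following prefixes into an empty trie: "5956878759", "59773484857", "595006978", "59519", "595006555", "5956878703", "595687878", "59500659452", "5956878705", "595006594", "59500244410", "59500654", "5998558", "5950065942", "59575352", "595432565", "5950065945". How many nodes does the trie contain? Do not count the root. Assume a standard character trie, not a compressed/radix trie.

Trace insertions, counting only characters that open a new branch:
  "5956878759" → 10 new (5, 9, 5, 6, 8, 7, 8, 7, 5, 9)
  "59773484857" → prefix "59" already present; 9 new (7, 7, 3, 4, 8, 4, 8, 5, 7)
  "595006978" → prefix "595" already present; 6 new (0, 0, 6, 9, 7, 8)
  "59519" → prefix "595" already present; 2 new (1, 9)
  "595006555" → prefix "595006" already present; 3 new (5, 5, 5)
  "5956878703" → prefix "59568787" already present; 2 new (0, 3)
  "595687878" → prefix "59568787" already present; 1 new (8)
  "59500659452" → prefix "5950065" already present; 4 new (9, 4, 5, 2)
  "5956878705" → prefix "595687870" already present; 1 new (5)
  "595006594" → prefix "595006594" already present; 0 new (none)
  "59500244410" → prefix "59500" already present; 6 new (2, 4, 4, 4, 1, 0)
  "59500654" → prefix "5950065" already present; 1 new (4)
  "5998558" → prefix "59" already present; 5 new (9, 8, 5, 5, 8)
  "5950065942" → prefix "595006594" already present; 1 new (2)
  "59575352" → prefix "595" already present; 5 new (7, 5, 3, 5, 2)
  "595432565" → prefix "595" already present; 6 new (4, 3, 2, 5, 6, 5)
  "5950065945" → prefix "5950065945" already present; 0 new (none)
Total nodes = 10 + 9 + 6 + 2 + 3 + 2 + 1 + 4 + 1 + 0 + 6 + 1 + 5 + 1 + 5 + 6 + 0 = 62

62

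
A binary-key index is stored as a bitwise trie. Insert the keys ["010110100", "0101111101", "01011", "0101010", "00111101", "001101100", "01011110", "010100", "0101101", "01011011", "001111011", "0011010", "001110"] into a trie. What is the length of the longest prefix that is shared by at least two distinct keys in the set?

8

Look for the deepest trie node that still has at least two words in its subtree.
"00111101" and "001111011" agree on "00111101" (8 characters) before diverging; nothing deeper is shared.
Longest shared-prefix length: 8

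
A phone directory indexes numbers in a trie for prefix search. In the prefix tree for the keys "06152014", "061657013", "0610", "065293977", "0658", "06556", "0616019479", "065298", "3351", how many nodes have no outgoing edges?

9

A leaf is a node with no children — equivalently, the end of a word that is not a proper prefix of any other stored word.
Those words: "0610", "06152014", "0616019479", "061657013", "065293977", "065298", "06556", "0658", "3351"
Leaf count: 9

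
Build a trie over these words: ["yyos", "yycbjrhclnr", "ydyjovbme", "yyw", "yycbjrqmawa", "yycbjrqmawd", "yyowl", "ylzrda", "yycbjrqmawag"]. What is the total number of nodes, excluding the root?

36

Trace insertions, counting only characters that open a new branch:
  "yyos" → 4 new (y, y, o, s)
  "yycbjrhclnr" → prefix "yy" already present; 9 new (c, b, j, r, h, c, l, n, r)
  "ydyjovbme" → prefix "y" already present; 8 new (d, y, j, o, v, b, m, e)
  "yyw" → prefix "yy" already present; 1 new (w)
  "yycbjrqmawa" → prefix "yycbjr" already present; 5 new (q, m, a, w, a)
  "yycbjrqmawd" → prefix "yycbjrqmaw" already present; 1 new (d)
  "yyowl" → prefix "yyo" already present; 2 new (w, l)
  "ylzrda" → prefix "y" already present; 5 new (l, z, r, d, a)
  "yycbjrqmawag" → prefix "yycbjrqmawa" already present; 1 new (g)
Total nodes = 4 + 9 + 8 + 1 + 5 + 1 + 2 + 5 + 1 = 36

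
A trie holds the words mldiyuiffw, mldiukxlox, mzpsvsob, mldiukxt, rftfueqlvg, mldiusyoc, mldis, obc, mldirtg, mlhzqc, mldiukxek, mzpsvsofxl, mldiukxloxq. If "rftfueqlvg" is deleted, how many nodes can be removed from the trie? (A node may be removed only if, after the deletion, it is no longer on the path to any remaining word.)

10

A node on "rftfueqlvg"'s path can go only if nothing else ends at it or branches off below it.
No other word shares any prefix with "rftfueqlvg", so all 10 of its nodes go.
Nodes removed: 10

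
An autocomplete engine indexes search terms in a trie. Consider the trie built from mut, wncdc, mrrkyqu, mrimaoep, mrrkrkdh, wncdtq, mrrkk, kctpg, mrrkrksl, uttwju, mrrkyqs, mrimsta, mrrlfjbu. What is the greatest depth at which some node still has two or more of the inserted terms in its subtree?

6

Look for the deepest trie node that still has at least two words in its subtree.
"mrrkrkdh" and "mrrkrksl" agree on "mrrkrk" (6 characters) before diverging; nothing deeper is shared.
Longest shared-prefix length: 6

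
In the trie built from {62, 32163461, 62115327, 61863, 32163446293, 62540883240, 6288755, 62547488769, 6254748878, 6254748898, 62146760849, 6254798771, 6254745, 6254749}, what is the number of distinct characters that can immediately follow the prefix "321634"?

2

Walk "321634" from the root, arriving at one node.
Distinct next characters after "321634": 4, 6.
That node has 2 child edges.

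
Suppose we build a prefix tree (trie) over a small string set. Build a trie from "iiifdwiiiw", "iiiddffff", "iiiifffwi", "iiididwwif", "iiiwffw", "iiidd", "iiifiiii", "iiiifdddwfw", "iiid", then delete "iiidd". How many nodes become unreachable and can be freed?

After clearing the end-marker at "iiidd", prune upward until reaching a node still needed by another word.
Every node on "iiidd" is still needed (e.g. by "iiiddffff"), so nothing is freed.
Nodes removed: 0

0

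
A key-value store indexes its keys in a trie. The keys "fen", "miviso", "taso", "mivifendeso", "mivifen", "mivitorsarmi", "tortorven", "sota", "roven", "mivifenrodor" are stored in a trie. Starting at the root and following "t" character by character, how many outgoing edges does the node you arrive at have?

Walk "t" from the root, arriving at one node.
Distinct next characters after "t": a, o.
That node has 2 child edges.

2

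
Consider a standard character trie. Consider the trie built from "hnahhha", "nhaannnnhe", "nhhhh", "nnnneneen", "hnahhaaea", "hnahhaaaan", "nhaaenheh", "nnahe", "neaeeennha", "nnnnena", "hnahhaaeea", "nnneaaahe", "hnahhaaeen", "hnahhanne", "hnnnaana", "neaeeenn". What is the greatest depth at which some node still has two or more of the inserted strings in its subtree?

Look for the deepest trie node that still has at least two words in its subtree.
e.g. "hnahhaaeea" and "hnahhaaeen" share the prefix "hnahhaaee" of length 9; no pair shares a longer one.
Longest shared-prefix length: 9

9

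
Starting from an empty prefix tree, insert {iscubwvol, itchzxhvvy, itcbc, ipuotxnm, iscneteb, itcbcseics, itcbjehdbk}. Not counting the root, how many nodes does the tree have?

43

For each word, the new-node count is its length minus the longest prefix already in the trie:
  "iscubwvol" → 9 new (i, s, c, u, b, w, v, o, l)
  "itchzxhvvy" → prefix "i" already present; 9 new (t, c, h, z, x, h, v, v, y)
  "itcbc" → prefix "itc" already present; 2 new (b, c)
  "ipuotxnm" → prefix "i" already present; 7 new (p, u, o, t, x, n, m)
  "iscneteb" → prefix "isc" already present; 5 new (n, e, t, e, b)
  "itcbcseics" → prefix "itcbc" already present; 5 new (s, e, i, c, s)
  "itcbjehdbk" → prefix "itcb" already present; 6 new (j, e, h, d, b, k)
Total nodes = 9 + 9 + 2 + 7 + 5 + 5 + 6 = 43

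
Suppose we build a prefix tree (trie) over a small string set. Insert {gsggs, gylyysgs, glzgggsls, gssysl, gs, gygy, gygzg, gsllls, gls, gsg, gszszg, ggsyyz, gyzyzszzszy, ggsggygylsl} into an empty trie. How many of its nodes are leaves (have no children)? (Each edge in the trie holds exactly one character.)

A leaf is a node with no children — equivalently, the end of a word that is not a proper prefix of any other stored word.
Those words: "ggsggygylsl", "ggsyyz", "gls", "glzgggsls", "gsggs", "gsllls", "gssysl", "gszszg", "gygy", "gygzg", "gylyysgs", "gyzyzszzszy"
Leaf count: 12

12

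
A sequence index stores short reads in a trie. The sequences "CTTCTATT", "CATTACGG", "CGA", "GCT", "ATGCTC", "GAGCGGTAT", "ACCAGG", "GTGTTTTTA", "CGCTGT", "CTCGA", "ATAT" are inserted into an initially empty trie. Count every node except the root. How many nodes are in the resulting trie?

Count nodes per top-level branch (shared prefixes stored once):
  'A'-branch (ACCAGG, ATAT, ATGCTC): 13 nodes
  'C'-branch (CATTACGG, CGA, CGCTGT, CTCGA, CTTCTATT): 24 nodes
  'G'-branch (GAGCGGTAT, GCT, GTGTTTTTA): 19 nodes
Sum: 56

56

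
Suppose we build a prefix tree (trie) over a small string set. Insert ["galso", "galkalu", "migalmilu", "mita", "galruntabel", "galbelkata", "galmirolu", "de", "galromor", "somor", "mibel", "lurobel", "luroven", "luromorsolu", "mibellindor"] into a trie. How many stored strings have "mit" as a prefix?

1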